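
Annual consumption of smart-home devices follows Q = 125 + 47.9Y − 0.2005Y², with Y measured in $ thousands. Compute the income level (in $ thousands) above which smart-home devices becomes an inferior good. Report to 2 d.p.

dQ/dY = 47.9 − 0.401Y.
The good is inferior where dQ/dY < 0. Setting dQ/dY = 0 gives Y = 47.9 / 0.401 = 119.45.

119.45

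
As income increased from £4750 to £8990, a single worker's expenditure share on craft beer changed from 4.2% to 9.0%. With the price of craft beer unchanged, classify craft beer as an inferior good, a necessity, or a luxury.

luxury

The budget share rises as income rises, so η > 1.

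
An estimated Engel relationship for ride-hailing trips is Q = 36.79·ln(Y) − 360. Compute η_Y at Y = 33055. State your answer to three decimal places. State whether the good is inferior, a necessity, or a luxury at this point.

1.611 (luxury)

At Y = 33055: Q = 22.834.
dQ/dY = 36.79/Y = 0.00111299 at this income.
η = (dQ/dY)·(Y/Q) = 0.00111299 × (33055/22.834) = 1.611.
Since η > 1, the good is a luxury.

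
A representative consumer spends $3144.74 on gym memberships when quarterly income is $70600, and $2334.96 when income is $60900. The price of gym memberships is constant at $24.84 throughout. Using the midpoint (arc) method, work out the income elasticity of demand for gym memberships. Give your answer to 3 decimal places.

With a constant price, Q₁ = 3144.74/24.84 = 126.600 and Q₂ = 2334.96/24.84 = 94.000 (equivalently, work directly with expenditure since P cancels).
Midpoint %ΔQ = (2334.96 − 3144.74)/2739.85 = -0.29556; midpoint %ΔI = (60900 − 70600)/65750 = -0.14753.
η = -0.29556 / -0.14753 = 2.003.

2.003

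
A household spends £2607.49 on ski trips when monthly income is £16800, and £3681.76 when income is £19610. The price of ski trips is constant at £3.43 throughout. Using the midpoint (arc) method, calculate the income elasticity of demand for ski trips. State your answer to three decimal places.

With a constant price, Q₁ = 2607.49/3.43 = 760.201 and Q₂ = 3681.76/3.43 = 1073.399 (equivalently, work directly with expenditure since P cancels).
Midpoint %ΔQ = (3681.76 − 2607.49)/3144.63 = 0.34162; midpoint %ΔI = (19610 − 16800)/18205 = 0.15435.
η = 0.34162 / 0.15435 = 2.213.

2.213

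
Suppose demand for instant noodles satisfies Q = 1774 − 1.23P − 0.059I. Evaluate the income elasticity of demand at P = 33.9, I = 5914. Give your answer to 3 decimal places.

At P = 33.9, I = 5914: Q = 1383.377.
Holding P constant, ∂Q/∂I = −0.059.
η_I = (∂Q/∂I)·(I/Q) = -0.059 × (5914/1383.377) = -0.252.

-0.252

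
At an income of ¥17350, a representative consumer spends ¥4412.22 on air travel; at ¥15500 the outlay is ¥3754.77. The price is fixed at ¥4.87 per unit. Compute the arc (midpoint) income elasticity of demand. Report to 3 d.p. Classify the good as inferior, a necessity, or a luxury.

With a constant price, Q₁ = 4412.22/4.87 = 906.000 and Q₂ = 3754.77/4.87 = 771.000 (equivalently, work directly with expenditure since P cancels).
Midpoint %ΔQ = (3754.77 − 4412.22)/4083.50 = -0.16100; midpoint %ΔI = (15500 − 17350)/16425 = -0.11263.
η = -0.16100 / -0.11263 = 1.429.
η > 1 ⇒ luxury.

1.429 (luxury)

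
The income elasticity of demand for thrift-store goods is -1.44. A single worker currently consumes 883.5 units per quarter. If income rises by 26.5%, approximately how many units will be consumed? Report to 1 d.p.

546.4

%ΔQ ≈ η × %ΔI = -1.44 × 26.5% = -38.16%.
New Q ≈ 883.5 × (1 − 0.3816) = 546.4.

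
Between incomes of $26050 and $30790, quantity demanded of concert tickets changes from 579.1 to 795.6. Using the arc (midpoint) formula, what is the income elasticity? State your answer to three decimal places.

ΔQ = 795.6 − 579.1 = 216.5; midpoint Q̄ = (579.1 + 795.6)/2 = 687.35.
ΔI = 30790 − 26050 = 4740; midpoint Ī = (26050 + 30790)/2 = 28420.
η = (ΔQ/Q̄) ÷ (ΔI/Ī) = (216.5/687.35) ÷ (4740/28420) = 1.889.

1.889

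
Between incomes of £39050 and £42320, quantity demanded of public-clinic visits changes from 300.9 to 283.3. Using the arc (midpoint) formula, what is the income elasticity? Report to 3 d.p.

ΔQ = 283.3 − 300.9 = -17.6; midpoint Q̄ = (300.9 + 283.3)/2 = 292.1.
ΔI = 42320 − 39050 = 3270; midpoint Ī = (39050 + 42320)/2 = 40685.
η = (ΔQ/Q̄) ÷ (ΔI/Ī) = (-17.6/292.1) ÷ (3270/40685) = -0.750.

-0.750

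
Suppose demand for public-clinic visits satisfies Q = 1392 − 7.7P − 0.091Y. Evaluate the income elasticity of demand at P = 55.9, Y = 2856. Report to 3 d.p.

-0.370

At P = 55.9, Y = 2856: Q = 701.674.
Holding P constant, ∂Q/∂Y = −0.091.
η_Y = (∂Q/∂Y)·(Y/Q) = -0.091 × (2856/701.674) = -0.370.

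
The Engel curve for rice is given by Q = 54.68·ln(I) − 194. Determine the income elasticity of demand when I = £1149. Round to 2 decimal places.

At I = 1149: Q = 191.311.
dQ/dI = 54.68/I = 0.0475892 at this income.
η = (dQ/dI)·(I/Q) = 0.0475892 × (1149/191.311) = 0.29.

0.29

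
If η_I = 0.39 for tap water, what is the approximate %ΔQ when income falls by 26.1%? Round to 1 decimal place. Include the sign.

-10.2%

%ΔQ ≈ η × %ΔI = 0.39 × (-26.1%) = -10.2%.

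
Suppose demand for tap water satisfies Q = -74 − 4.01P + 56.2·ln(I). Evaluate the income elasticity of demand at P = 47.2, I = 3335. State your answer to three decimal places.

At P = 47.2, I = 3335: Q = 192.635.
Holding P constant, ∂Q/∂I = 56.2/I = 0.0168516.
η_I = (∂Q/∂I)·(I/Q) = 0.0168516 × (3335/192.635) = 0.292.

0.292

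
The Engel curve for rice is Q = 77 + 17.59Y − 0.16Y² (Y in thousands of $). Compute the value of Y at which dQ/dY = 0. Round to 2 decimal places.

54.97

dQ/dY = 17.59 − 0.32Y.
The good is inferior where dQ/dY < 0. Setting dQ/dY = 0 gives Y = 17.59 / 0.32 = 54.97.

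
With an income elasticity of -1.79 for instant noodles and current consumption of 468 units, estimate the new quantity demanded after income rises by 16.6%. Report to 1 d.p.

%ΔQ ≈ η × %ΔI = -1.79 × 16.6% = -29.714%.
New Q ≈ 468 × (1 − 0.29714) = 328.9.

328.9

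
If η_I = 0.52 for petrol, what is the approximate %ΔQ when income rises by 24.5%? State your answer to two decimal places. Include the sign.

%ΔQ ≈ η × %ΔI = 0.52 × 24.5% = 12.74%.

12.74%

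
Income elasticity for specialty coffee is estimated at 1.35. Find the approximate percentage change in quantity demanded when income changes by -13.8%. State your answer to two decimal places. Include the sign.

%ΔQ ≈ η × %ΔI = 1.35 × (-13.8%) = -18.63%.

-18.63%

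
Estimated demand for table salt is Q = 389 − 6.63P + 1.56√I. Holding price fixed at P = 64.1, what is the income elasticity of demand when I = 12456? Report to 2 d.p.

0.63

At P = 64.1, I = 12456: Q = 138.123.
Holding P constant, ∂Q/∂I = 1.56/(2√I) = 0.00698884.
η_I = (∂Q/∂I)·(I/Q) = 0.00698884 × (12456/138.123) = 0.63.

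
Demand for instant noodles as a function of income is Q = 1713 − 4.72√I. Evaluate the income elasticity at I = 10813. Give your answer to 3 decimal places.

At I = 10813: Q = 1222.188.
dQ/dI = -4.72/(2√I) = -0.0226955 at this income.
η = (dQ/dI)·(I/Q) = -0.0226955 × (10813/1222.188) = -0.201.

-0.201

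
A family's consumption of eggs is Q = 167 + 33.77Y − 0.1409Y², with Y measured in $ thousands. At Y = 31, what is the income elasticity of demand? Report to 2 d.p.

0.72

At Y = 31: Q = 1078.4651.
dQ/dY = 33.77 − 0.2818Y = 25.03420.
η = (dQ/dY)·(Y/Q) = 25.03420 × (31/1078.4651) = 0.72.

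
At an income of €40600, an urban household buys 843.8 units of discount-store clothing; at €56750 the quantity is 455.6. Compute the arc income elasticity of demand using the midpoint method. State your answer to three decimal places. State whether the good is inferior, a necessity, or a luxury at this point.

ΔQ = 455.6 − 843.8 = -388.2; midpoint Q̄ = (843.8 + 455.6)/2 = 649.7.
ΔI = 56750 − 40600 = 16150; midpoint Ī = (40600 + 56750)/2 = 48675.
η = (ΔQ/Q̄) ÷ (ΔI/Ī) = (-388.2/649.7) ÷ (16150/48675) = -1.801.
η < 0 ⇒ inferior good.

-1.801 (inferior good)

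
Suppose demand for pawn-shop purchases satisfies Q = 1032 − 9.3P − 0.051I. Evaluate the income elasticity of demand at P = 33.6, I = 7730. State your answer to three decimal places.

At P = 33.6, I = 7730: Q = 325.290.
Holding P constant, ∂Q/∂I = −0.051.
η_I = (∂Q/∂I)·(I/Q) = -0.051 × (7730/325.290) = -1.212.

-1.212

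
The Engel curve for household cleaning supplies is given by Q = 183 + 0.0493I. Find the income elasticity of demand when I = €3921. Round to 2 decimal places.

At I = 3921: Q = 376.305.
dQ/dI = 0.0493.
η = (dQ/dI)·(I/Q) = 0.0493 × (3921/376.305) = 0.51.

0.51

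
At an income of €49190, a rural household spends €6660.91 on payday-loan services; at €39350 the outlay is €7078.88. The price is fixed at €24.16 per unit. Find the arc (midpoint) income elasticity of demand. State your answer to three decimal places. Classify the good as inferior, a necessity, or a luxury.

With a constant price, Q₁ = 6660.91/24.16 = 275.700 and Q₂ = 7078.88/24.16 = 293.000 (equivalently, work directly with expenditure since P cancels).
Midpoint %ΔQ = (7078.88 − 6660.91)/6869.90 = 0.06084; midpoint %ΔI = (39350 − 49190)/44270 = -0.22227.
η = 0.06084 / -0.22227 = -0.274.
η < 0 ⇒ inferior good.

-0.274 (inferior good)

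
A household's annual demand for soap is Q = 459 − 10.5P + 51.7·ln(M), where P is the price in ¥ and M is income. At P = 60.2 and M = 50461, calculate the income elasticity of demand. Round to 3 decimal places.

At P = 60.2, M = 50461: Q = 386.757.
Holding P constant, ∂Q/∂M = 51.7/M = 0.00102455.
η_M = (∂Q/∂M)·(M/Q) = 0.00102455 × (50461/386.757) = 0.134.

0.134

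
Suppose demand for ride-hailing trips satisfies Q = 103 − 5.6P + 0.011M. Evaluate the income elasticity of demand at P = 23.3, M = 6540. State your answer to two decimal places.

1.62

At P = 23.3, M = 6540: Q = 44.460.
Holding P constant, ∂Q/∂M = 0.011.
η_M = (∂Q/∂M)·(M/Q) = 0.011 × (6540/44.460) = 1.62.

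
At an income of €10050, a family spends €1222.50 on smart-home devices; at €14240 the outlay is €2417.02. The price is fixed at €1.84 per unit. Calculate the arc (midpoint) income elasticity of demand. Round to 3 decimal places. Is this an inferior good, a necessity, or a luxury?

With a constant price, Q₁ = 1222.50/1.84 = 664.402 and Q₂ = 2417.02/1.84 = 1313.598 (equivalently, work directly with expenditure since P cancels).
Midpoint %ΔQ = (2417.02 − 1222.50)/1819.76 = 0.65642; midpoint %ΔI = (14240 − 10050)/12145 = 0.34500.
η = 0.65642 / 0.34500 = 1.903.
η > 1 ⇒ luxury.

1.903 (luxury)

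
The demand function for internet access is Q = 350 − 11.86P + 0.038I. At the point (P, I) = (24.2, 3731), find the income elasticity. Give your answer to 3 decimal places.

At P = 24.2, I = 3731: Q = 204.766.
Holding P constant, ∂Q/∂I = 0.038.
η_I = (∂Q/∂I)·(I/Q) = 0.038 × (3731/204.766) = 0.692.

0.692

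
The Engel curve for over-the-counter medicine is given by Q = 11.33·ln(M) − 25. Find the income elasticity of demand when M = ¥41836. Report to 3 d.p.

0.119

At M = 41836: Q = 95.568.
dQ/dM = 11.33/M = 0.000270819 at this income.
η = (dQ/dM)·(M/Q) = 0.000270819 × (41836/95.568) = 0.119.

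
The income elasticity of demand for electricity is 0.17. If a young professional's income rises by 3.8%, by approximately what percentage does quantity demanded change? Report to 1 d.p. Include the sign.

0.6%

%ΔQ ≈ η × %ΔI = 0.17 × 3.8% = 0.6%.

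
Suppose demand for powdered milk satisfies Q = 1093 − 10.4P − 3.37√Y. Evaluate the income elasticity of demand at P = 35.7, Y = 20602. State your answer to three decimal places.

-1.016

At P = 35.7, Y = 20602: Q = 238.011.
Holding P constant, ∂Q/∂Y = -3.37/(2√Y) = -0.0117394.
η_Y = (∂Q/∂Y)·(Y/Q) = -0.0117394 × (20602/238.011) = -1.016.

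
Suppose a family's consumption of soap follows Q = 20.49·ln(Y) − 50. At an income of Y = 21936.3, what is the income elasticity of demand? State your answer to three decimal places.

0.132

At Y = 21936.3: Q = 154.816.
dQ/dY = 20.49/Y = 0.000934068 at this income.
η = (dQ/dY)·(Y/Q) = 0.000934068 × (21936.3/154.816) = 0.132.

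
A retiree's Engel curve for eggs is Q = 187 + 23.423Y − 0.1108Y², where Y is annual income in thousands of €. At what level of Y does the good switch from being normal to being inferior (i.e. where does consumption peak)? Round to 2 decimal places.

dQ/dY = 23.423 − 0.2216Y.
The good is inferior where dQ/dY < 0. Setting dQ/dY = 0 gives Y = 23.423 / 0.2216 = 105.70.

105.70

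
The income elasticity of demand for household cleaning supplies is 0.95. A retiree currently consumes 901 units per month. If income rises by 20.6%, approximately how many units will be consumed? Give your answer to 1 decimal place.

1077.3

%ΔQ ≈ η × %ΔI = 0.95 × 20.6% = 19.57%.
New Q ≈ 901 × (1 + 0.1957) = 1077.3.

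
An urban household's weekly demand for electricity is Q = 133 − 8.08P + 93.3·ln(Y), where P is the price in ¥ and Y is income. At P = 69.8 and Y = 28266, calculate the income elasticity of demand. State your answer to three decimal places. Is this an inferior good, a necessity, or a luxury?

0.178 (necessity)

At P = 69.8, Y = 28266: Q = 525.286.
Holding P constant, ∂Q/∂Y = 93.3/Y = 0.00330079.
η_Y = (∂Q/∂Y)·(Y/Q) = 0.00330079 × (28266/525.286) = 0.178.
Since 0 < η < 1, this is a necessity.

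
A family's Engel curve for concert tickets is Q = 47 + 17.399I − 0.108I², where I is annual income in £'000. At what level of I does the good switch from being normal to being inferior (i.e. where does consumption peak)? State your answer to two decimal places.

80.55

dQ/dI = 17.399 − 0.216I.
The good is inferior where dQ/dI < 0. Setting dQ/dI = 0 gives I = 17.399 / 0.216 = 80.55.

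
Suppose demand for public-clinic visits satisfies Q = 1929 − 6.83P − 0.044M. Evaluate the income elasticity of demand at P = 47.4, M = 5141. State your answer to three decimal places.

-0.164

At P = 47.4, M = 5141: Q = 1379.054.
Holding P constant, ∂Q/∂M = −0.044.
η_M = (∂Q/∂M)·(M/Q) = -0.044 × (5141/1379.054) = -0.164.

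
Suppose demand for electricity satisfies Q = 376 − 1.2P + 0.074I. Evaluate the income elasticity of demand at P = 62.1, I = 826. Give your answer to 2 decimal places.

0.17

At P = 62.1, I = 826: Q = 362.604.
Holding P constant, ∂Q/∂I = 0.074.
η_I = (∂Q/∂I)·(I/Q) = 0.074 × (826/362.604) = 0.17.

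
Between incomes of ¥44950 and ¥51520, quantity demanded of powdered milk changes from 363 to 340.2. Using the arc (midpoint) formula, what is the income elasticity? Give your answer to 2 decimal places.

ΔQ = 340.2 − 363 = -22.8; midpoint Q̄ = (363 + 340.2)/2 = 351.6.
ΔI = 51520 − 44950 = 6570; midpoint Ī = (44950 + 51520)/2 = 48235.
η = (ΔQ/Q̄) ÷ (ΔI/Ī) = (-22.8/351.6) ÷ (6570/48235) = -0.48.

-0.48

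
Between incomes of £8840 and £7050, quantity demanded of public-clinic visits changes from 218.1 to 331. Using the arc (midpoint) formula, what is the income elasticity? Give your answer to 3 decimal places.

-1.825

ΔQ = 331 − 218.1 = 112.9; midpoint Q̄ = (218.1 + 331)/2 = 274.55.
ΔI = 7050 − 8840 = -1790; midpoint Ī = (8840 + 7050)/2 = 7945.
η = (ΔQ/Q̄) ÷ (ΔI/Ī) = (112.9/274.55) ÷ (-1790/7945) = -1.825.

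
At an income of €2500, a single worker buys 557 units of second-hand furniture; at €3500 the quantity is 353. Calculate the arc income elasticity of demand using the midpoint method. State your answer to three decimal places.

-1.345

ΔQ = 353 − 557 = -204; midpoint Q̄ = (557 + 353)/2 = 455.
ΔI = 3500 − 2500 = 1000; midpoint Ī = (2500 + 3500)/2 = 3000.
η = (ΔQ/Q̄) ÷ (ΔI/Ī) = (-204/455) ÷ (1000/3000) = -1.345.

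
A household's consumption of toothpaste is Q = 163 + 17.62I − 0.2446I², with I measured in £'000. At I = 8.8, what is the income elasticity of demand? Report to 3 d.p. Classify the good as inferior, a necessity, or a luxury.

At I = 8.8: Q = 299.1142.
dQ/dI = 17.62 − 0.4892I = 13.31504.
η = (dQ/dI)·(I/Q) = 13.31504 × (8.8/299.1142) = 0.392.
0 < η < 1 ⇒ necessity.

0.392 (necessity)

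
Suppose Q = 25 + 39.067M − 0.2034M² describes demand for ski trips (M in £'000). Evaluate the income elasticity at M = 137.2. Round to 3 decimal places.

-1.476

At M = 137.2: Q = 1556.2233.
dQ/dM = 39.067 − 0.4068M = -16.74596.
η = (dQ/dM)·(M/Q) = -16.74596 × (137.2/1556.2233) = -1.476.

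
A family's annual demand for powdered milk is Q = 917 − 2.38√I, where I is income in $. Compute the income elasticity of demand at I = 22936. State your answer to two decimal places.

At I = 22936: Q = 556.558.
dQ/dI = -2.38/(2√I) = -0.00785757 at this income.
η = (dQ/dI)·(I/Q) = -0.00785757 × (22936/556.558) = -0.32.

-0.32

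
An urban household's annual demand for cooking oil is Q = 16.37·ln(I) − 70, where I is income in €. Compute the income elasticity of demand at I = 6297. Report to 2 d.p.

0.22

At I = 6297: Q = 73.202.
dQ/dI = 16.37/I = 0.00259965 at this income.
η = (dQ/dI)·(I/Q) = 0.00259965 × (6297/73.202) = 0.22.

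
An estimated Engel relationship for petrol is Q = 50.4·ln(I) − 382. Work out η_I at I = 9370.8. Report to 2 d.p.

At I = 9370.8: Q = 78.926.
dQ/dI = 50.4/I = 0.00537841 at this income.
η = (dQ/dI)·(I/Q) = 0.00537841 × (9370.8/78.926) = 0.64.

0.64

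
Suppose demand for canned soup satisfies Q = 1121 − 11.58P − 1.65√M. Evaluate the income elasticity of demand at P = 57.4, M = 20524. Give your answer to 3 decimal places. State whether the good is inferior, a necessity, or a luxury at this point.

-0.537 (inferior good)

At P = 57.4, M = 20524: Q = 219.926.
Holding P constant, ∂Q/∂M = -1.65/(2√M) = -0.00575868.
η_M = (∂Q/∂M)·(M/Q) = -0.00575868 × (20524/219.926) = -0.537.
Since η < 0, this is an inferior good.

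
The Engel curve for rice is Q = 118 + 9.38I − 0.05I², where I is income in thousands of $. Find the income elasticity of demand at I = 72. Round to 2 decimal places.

0.29

At I = 72: Q = 534.1600.
dQ/dI = 9.38 − 0.1I = 2.18000.
η = (dQ/dI)·(I/Q) = 2.18000 × (72/534.1600) = 0.29.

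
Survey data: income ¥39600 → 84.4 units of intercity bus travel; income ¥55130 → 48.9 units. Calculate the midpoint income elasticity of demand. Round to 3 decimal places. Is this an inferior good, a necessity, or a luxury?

ΔQ = 48.9 − 84.4 = -35.5; midpoint Q̄ = (84.4 + 48.9)/2 = 66.65.
ΔI = 55130 − 39600 = 15530; midpoint Ī = (39600 + 55130)/2 = 47365.
η = (ΔQ/Q̄) ÷ (ΔI/Ī) = (-35.5/66.65) ÷ (15530/47365) = -1.624.
η < 0 ⇒ inferior good.

-1.624 (inferior good)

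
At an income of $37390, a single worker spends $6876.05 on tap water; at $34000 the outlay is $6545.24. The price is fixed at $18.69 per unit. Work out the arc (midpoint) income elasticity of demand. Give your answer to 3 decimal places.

With a constant price, Q₁ = 6876.05/18.69 = 367.900 and Q₂ = 6545.24/18.69 = 350.200 (equivalently, work directly with expenditure since P cancels).
Midpoint %ΔQ = (6545.24 − 6876.05)/6710.65 = -0.04930; midpoint %ΔI = (34000 − 37390)/35695 = -0.09497.
η = -0.04930 / -0.09497 = 0.519.

0.519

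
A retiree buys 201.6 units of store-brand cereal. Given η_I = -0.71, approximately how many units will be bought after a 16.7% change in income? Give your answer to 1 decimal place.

%ΔQ ≈ η × %ΔI = -0.71 × 16.7% = -11.857%.
New Q ≈ 201.6 × (1 − 0.11857) = 177.7.

177.7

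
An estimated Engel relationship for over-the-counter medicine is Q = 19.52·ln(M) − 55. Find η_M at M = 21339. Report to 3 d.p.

0.140

At M = 21339: Q = 139.581.
dQ/dM = 19.52/M = 0.000914757 at this income.
η = (dQ/dM)·(M/Q) = 0.000914757 × (21339/139.581) = 0.140.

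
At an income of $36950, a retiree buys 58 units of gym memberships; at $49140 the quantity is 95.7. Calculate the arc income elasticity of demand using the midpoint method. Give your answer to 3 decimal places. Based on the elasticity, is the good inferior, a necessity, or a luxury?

ΔQ = 95.7 − 58 = 37.7; midpoint Q̄ = (58 + 95.7)/2 = 76.85.
ΔI = 49140 − 36950 = 12190; midpoint Ī = (36950 + 49140)/2 = 43045.
η = (ΔQ/Q̄) ÷ (ΔI/Ī) = (37.7/76.85) ÷ (12190/43045) = 1.732.
η > 1 ⇒ luxury.

1.732 (luxury)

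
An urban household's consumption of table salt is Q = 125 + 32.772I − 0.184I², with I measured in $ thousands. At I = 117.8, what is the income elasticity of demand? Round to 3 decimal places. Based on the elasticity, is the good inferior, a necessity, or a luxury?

At I = 117.8: Q = 1432.2030.
dQ/dI = 32.772 − 0.368I = -10.57840.
η = (dQ/dI)·(I/Q) = -10.57840 × (117.8/1432.2030) = -0.870.
η < 0 ⇒ inferior good.

-0.870 (inferior good)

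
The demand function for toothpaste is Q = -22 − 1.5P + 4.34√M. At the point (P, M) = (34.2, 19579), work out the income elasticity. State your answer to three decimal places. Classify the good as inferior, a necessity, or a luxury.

0.569 (necessity)

At P = 34.2, M = 19579: Q = 533.974.
Holding P constant, ∂Q/∂M = 4.34/(2√M) = 0.0155083.
η_M = (∂Q/∂M)·(M/Q) = 0.0155083 × (19579/533.974) = 0.569.
Since 0 < η < 1, this is a necessity.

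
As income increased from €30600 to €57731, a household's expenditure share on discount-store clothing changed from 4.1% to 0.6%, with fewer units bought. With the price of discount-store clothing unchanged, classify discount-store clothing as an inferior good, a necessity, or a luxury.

inferior good

Quantity demanded falls as income rises, so η < 0.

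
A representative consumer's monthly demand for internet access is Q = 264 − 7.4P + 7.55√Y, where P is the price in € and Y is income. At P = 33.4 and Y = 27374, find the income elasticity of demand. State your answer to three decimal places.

0.493

At P = 33.4, Y = 27374: Q = 1265.994.
Holding P constant, ∂Q/∂Y = 7.55/(2√Y) = 0.0228164.
η_Y = (∂Q/∂Y)·(Y/Q) = 0.0228164 × (27374/1265.994) = 0.493.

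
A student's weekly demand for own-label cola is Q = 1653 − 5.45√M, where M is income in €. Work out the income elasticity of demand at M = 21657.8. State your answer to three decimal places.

-0.471

At M = 21657.8: Q = 850.946.
dQ/dM = -5.45/(2√M) = -0.0185165 at this income.
η = (dQ/dM)·(M/Q) = -0.0185165 × (21657.8/850.946) = -0.471.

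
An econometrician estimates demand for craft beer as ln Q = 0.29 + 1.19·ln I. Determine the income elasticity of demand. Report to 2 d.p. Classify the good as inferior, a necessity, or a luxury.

In a log-linear demand, the coefficient on ln I is the income elasticity.
So η = 1.19.
η > 1 ⇒ luxury.

1.19 (luxury)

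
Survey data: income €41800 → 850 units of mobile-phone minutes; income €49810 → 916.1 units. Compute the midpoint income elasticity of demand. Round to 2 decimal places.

0.43

ΔQ = 916.1 − 850 = 66.1; midpoint Q̄ = (850 + 916.1)/2 = 883.05.
ΔI = 49810 − 41800 = 8010; midpoint Ī = (41800 + 49810)/2 = 45805.
η = (ΔQ/Q̄) ÷ (ΔI/Ī) = (66.1/883.05) ÷ (8010/45805) = 0.43.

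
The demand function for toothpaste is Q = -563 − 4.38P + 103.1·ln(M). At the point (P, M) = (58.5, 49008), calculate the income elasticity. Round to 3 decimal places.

At P = 58.5, M = 49008: Q = 294.223.
Holding P constant, ∂Q/∂M = 103.1/M = 0.00210374.
η_M = (∂Q/∂M)·(M/Q) = 0.00210374 × (49008/294.223) = 0.350.

0.350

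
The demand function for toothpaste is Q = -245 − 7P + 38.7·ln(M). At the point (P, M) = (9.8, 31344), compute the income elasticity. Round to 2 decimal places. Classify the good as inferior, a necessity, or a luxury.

At P = 9.8, M = 31344: Q = 87.053.
Holding P constant, ∂Q/∂M = 38.7/M = 0.00123469.
η_M = (∂Q/∂M)·(M/Q) = 0.00123469 × (31344/87.053) = 0.44.
Since 0 < η < 1, this is a necessity.

0.44 (necessity)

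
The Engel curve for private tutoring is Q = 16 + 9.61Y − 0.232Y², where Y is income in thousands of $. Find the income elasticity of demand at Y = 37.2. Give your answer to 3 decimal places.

-5.427

At Y = 37.2: Q = 52.4411.
dQ/dY = 9.61 − 0.464Y = -7.65080.
η = (dQ/dY)·(Y/Q) = -7.65080 × (37.2/52.4411) = -5.427.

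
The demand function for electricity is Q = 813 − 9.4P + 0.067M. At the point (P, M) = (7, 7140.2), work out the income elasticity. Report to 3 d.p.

At P = 7, M = 7140.2: Q = 1225.593.
Holding P constant, ∂Q/∂M = 0.067.
η_M = (∂Q/∂M)·(M/Q) = 0.067 × (7140.2/1225.593) = 0.390.

0.390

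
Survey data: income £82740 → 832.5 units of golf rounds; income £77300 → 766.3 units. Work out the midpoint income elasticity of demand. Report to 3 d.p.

ΔQ = 766.3 − 832.5 = -66.2; midpoint Q̄ = (832.5 + 766.3)/2 = 799.4.
ΔI = 77300 − 82740 = -5440; midpoint Ī = (82740 + 77300)/2 = 80020.
η = (ΔQ/Q̄) ÷ (ΔI/Ī) = (-66.2/799.4) ÷ (-5440/80020) = 1.218.

1.218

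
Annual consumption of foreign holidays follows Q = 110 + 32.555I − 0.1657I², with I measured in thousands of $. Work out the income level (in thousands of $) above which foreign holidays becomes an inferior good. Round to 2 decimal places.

dQ/dI = 32.555 − 0.3314I.
The good is inferior where dQ/dI < 0. Setting dQ/dI = 0 gives I = 32.555 / 0.3314 = 98.23.

98.23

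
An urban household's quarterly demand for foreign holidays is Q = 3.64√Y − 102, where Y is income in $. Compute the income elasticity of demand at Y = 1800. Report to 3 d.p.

1.473

At Y = 1800: Q = 52.432.
dQ/dY = 3.64/(2√Y) = 0.0428978 at this income.
η = (dQ/dY)·(Y/Q) = 0.0428978 × (1800/52.432) = 1.473.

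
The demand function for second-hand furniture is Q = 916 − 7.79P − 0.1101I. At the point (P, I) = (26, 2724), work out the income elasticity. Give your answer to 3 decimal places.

At P = 26, I = 2724: Q = 413.548.
Holding P constant, ∂Q/∂I = −0.1101.
η_I = (∂Q/∂I)·(I/Q) = -0.1101 × (2724/413.548) = -0.725.

-0.725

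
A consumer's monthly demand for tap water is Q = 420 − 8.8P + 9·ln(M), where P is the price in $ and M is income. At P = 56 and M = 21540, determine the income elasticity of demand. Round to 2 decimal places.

At P = 56, M = 21540: Q = 16.999.
Holding P constant, ∂Q/∂M = 9/M = 0.000417827.
η_M = (∂Q/∂M)·(M/Q) = 0.000417827 × (21540/16.999) = 0.53.

0.53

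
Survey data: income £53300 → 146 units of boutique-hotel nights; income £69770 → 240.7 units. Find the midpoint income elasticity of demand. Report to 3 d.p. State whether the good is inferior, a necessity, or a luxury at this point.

ΔQ = 240.7 − 146 = 94.7; midpoint Q̄ = (146 + 240.7)/2 = 193.35.
ΔI = 69770 − 53300 = 16470; midpoint Ī = (53300 + 69770)/2 = 61535.
η = (ΔQ/Q̄) ÷ (ΔI/Ī) = (94.7/193.35) ÷ (16470/61535) = 1.830.
η > 1 ⇒ luxury.

1.830 (luxury)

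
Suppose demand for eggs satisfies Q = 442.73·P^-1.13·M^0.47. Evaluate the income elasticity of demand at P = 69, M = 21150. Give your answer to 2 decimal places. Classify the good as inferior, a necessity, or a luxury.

For a multiplicative demand Q = A·P^α·M^β, the income elasticity is β everywhere.
Here β = 0.47, so η = 0.47.
Since 0 < η < 1, this is a necessity.

0.47 (necessity)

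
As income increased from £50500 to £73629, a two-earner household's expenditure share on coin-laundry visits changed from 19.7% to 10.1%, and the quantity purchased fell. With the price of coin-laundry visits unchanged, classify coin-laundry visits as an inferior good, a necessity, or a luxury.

inferior good

Quantity demanded falls as income rises, so η < 0.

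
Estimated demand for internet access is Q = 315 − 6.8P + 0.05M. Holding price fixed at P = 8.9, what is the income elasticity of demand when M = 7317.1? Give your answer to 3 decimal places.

0.590

At P = 8.9, M = 7317.1: Q = 620.335.
Holding P constant, ∂Q/∂M = 0.05.
η_M = (∂Q/∂M)·(M/Q) = 0.05 × (7317.1/620.335) = 0.590.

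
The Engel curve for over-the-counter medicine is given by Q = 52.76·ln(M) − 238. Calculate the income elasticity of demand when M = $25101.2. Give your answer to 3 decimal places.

At M = 25101.2: Q = 296.494.
dQ/dM = 52.76/M = 0.00210189 at this income.
η = (dQ/dM)·(M/Q) = 0.00210189 × (25101.2/296.494) = 0.178.

0.178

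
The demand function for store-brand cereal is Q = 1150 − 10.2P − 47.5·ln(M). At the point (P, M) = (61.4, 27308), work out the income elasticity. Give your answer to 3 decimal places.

At P = 61.4, M = 27308: Q = 38.511.
Holding P constant, ∂Q/∂M = -47.5/M = -0.00173942.
η_M = (∂Q/∂M)·(M/Q) = -0.00173942 × (27308/38.511) = -1.233.

-1.233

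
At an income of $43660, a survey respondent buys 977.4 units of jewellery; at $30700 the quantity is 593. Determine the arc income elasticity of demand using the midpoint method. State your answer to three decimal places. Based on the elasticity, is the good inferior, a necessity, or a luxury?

1.404 (luxury)

ΔQ = 593 − 977.4 = -384.4; midpoint Q̄ = (977.4 + 593)/2 = 785.2.
ΔI = 30700 − 43660 = -12960; midpoint Ī = (43660 + 30700)/2 = 37180.
η = (ΔQ/Q̄) ÷ (ΔI/Ī) = (-384.4/785.2) ÷ (-12960/37180) = 1.404.
η > 1 ⇒ luxury.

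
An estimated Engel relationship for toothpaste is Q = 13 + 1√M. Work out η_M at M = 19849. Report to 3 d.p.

0.458

At M = 19849: Q = 153.886.
dQ/dM = 1/(2√M) = 0.00354896 at this income.
η = (dQ/dM)·(M/Q) = 0.00354896 × (19849/153.886) = 0.458.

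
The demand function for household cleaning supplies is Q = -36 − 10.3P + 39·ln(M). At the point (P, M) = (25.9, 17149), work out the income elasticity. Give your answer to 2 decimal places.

At P = 25.9, M = 17149: Q = 77.468.
Holding P constant, ∂Q/∂M = 39/M = 0.00227419.
η_M = (∂Q/∂M)·(M/Q) = 0.00227419 × (17149/77.468) = 0.50.

0.50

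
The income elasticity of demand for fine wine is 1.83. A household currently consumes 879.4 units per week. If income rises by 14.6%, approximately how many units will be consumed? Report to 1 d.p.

%ΔQ ≈ η × %ΔI = 1.83 × 14.6% = 26.718%.
New Q ≈ 879.4 × (1 + 0.26718) = 1114.4.

1114.4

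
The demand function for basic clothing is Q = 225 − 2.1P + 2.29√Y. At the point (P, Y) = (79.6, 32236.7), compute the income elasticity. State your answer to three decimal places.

At P = 79.6, Y = 32236.7: Q = 469.000.
Holding P constant, ∂Q/∂Y = 2.29/(2√Y) = 0.0063772.
η_Y = (∂Q/∂Y)·(Y/Q) = 0.0063772 × (32236.7/469.000) = 0.438.

0.438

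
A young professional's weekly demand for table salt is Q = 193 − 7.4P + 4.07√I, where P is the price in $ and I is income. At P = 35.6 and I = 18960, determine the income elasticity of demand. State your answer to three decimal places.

At P = 35.6, I = 18960: Q = 489.980.
Holding P constant, ∂Q/∂I = 4.07/(2√I) = 0.014779.
η_I = (∂Q/∂I)·(I/Q) = 0.014779 × (18960/489.980) = 0.572.

0.572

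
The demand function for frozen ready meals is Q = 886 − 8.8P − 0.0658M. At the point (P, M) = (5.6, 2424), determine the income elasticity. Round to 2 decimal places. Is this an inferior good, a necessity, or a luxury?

At P = 5.6, M = 2424: Q = 677.221.
Holding P constant, ∂Q/∂M = −0.0658.
η_M = (∂Q/∂M)·(M/Q) = -0.0658 × (2424/677.221) = -0.24.
Since η < 0, this is an inferior good.

-0.24 (inferior good)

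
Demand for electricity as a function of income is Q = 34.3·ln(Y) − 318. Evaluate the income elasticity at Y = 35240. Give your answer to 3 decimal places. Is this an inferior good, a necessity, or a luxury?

0.834 (necessity)

At Y = 35240: Q = 41.119.
dQ/dY = 34.3/Y = 0.000973326 at this income.
η = (dQ/dY)·(Y/Q) = 0.000973326 × (35240/41.119) = 0.834.
Since 0 < η < 1, the good is a necessity.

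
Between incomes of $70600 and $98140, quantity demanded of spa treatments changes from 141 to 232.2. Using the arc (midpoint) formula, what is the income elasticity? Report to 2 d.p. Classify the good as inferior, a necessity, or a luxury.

ΔQ = 232.2 − 141 = 91.2; midpoint Q̄ = (141 + 232.2)/2 = 186.6.
ΔI = 98140 − 70600 = 27540; midpoint Ī = (70600 + 98140)/2 = 84370.
η = (ΔQ/Q̄) ÷ (ΔI/Ī) = (91.2/186.6) ÷ (27540/84370) = 1.50.
η > 1 ⇒ luxury.

1.50 (luxury)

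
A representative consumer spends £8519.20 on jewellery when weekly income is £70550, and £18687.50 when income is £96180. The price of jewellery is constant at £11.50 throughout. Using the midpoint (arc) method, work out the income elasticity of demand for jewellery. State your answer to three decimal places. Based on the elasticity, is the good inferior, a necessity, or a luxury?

2.431 (luxury)

With a constant price, Q₁ = 8519.20/11.50 = 740.800 and Q₂ = 18687.50/11.50 = 1625.000 (equivalently, work directly with expenditure since P cancels).
Midpoint %ΔQ = (18687.50 − 8519.20)/13603.35 = 0.74748; midpoint %ΔI = (96180 − 70550)/83365 = 0.30744.
η = 0.74748 / 0.30744 = 2.431.
η > 1 ⇒ luxury.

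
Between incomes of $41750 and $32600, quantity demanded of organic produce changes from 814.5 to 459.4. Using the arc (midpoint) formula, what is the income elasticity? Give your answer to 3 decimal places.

ΔQ = 459.4 − 814.5 = -355.1; midpoint Q̄ = (814.5 + 459.4)/2 = 636.95.
ΔI = 32600 − 41750 = -9150; midpoint Ī = (41750 + 32600)/2 = 37175.
η = (ΔQ/Q̄) ÷ (ΔI/Ī) = (-355.1/636.95) ÷ (-9150/37175) = 2.265.

2.265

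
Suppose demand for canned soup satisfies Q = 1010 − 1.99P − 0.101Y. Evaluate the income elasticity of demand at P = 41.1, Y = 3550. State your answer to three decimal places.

-0.629

At P = 41.1, Y = 3550: Q = 569.661.
Holding P constant, ∂Q/∂Y = −0.101.
η_Y = (∂Q/∂Y)·(Y/Q) = -0.101 × (3550/569.661) = -0.629.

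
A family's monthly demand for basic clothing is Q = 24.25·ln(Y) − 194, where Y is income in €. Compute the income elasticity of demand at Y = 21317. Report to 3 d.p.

0.508

At Y = 21317: Q = 47.706.
dQ/dY = 24.25/Y = 0.00113759 at this income.
η = (dQ/dY)·(Y/Q) = 0.00113759 × (21317/47.706) = 0.508.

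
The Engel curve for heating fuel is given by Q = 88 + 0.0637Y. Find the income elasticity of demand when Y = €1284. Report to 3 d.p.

At Y = 1284: Q = 169.791.
dQ/dY = 0.0637.
η = (dQ/dY)·(Y/Q) = 0.0637 × (1284/169.791) = 0.482.

0.482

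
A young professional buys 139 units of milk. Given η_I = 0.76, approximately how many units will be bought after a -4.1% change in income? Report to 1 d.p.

134.7

%ΔQ ≈ η × %ΔI = 0.76 × (-4.1%) = -3.116%.
New Q ≈ 139 × (1 − 0.03116) = 134.7.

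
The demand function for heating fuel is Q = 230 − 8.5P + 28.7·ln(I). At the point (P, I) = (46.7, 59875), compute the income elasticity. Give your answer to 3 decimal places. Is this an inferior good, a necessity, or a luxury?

At P = 46.7, I = 59875: Q = 148.750.
Holding P constant, ∂Q/∂I = 28.7/I = 0.000479332.
η_I = (∂Q/∂I)·(I/Q) = 0.000479332 × (59875/148.750) = 0.193.
Since 0 < η < 1, this is a necessity.

0.193 (necessity)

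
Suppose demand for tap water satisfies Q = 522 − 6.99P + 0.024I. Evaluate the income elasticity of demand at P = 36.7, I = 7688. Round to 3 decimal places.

0.410

At P = 36.7, I = 7688: Q = 449.979.
Holding P constant, ∂Q/∂I = 0.024.
η_I = (∂Q/∂I)·(I/Q) = 0.024 × (7688/449.979) = 0.410.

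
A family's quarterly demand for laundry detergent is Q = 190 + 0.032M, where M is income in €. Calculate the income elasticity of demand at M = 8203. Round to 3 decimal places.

0.580

At M = 8203: Q = 452.496.
dQ/dM = 0.032.
η = (dQ/dM)·(M/Q) = 0.032 × (8203/452.496) = 0.580.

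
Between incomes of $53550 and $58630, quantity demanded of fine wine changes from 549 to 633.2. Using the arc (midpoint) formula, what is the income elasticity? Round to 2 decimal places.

ΔQ = 633.2 − 549 = 84.2; midpoint Q̄ = (549 + 633.2)/2 = 591.1.
ΔI = 58630 − 53550 = 5080; midpoint Ī = (53550 + 58630)/2 = 56090.
η = (ΔQ/Q̄) ÷ (ΔI/Ī) = (84.2/591.1) ÷ (5080/56090) = 1.57.

1.57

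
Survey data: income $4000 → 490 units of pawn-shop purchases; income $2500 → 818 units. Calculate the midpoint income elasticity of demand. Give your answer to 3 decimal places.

ΔQ = 818 − 490 = 328; midpoint Q̄ = (490 + 818)/2 = 654.
ΔI = 2500 − 4000 = -1500; midpoint Ī = (4000 + 2500)/2 = 3250.
η = (ΔQ/Q̄) ÷ (ΔI/Ī) = (328/654) ÷ (-1500/3250) = -1.087.

-1.087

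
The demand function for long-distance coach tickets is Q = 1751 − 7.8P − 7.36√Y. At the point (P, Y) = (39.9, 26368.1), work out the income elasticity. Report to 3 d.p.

At P = 39.9, Y = 26368.1: Q = 244.644.
Holding P constant, ∂Q/∂Y = -7.36/(2√Y) = -0.0226625.
η_Y = (∂Q/∂Y)·(Y/Q) = -0.0226625 × (26368.1/244.644) = -2.443.

-2.443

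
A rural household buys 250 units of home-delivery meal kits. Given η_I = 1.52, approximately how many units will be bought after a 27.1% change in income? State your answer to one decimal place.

353.0

%ΔQ ≈ η × %ΔI = 1.52 × 27.1% = 41.192%.
New Q ≈ 250 × (1 + 0.41192) = 353.0.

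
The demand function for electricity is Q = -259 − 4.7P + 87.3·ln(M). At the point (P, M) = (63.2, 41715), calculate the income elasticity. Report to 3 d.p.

At P = 63.2, M = 41715: Q = 372.711.
Holding P constant, ∂Q/∂M = 87.3/M = 0.00209277.
η_M = (∂Q/∂M)·(M/Q) = 0.00209277 × (41715/372.711) = 0.234.

0.234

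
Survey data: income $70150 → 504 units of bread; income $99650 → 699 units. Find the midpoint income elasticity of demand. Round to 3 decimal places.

ΔQ = 699 − 504 = 195; midpoint Q̄ = (504 + 699)/2 = 601.5.
ΔI = 99650 − 70150 = 29500; midpoint Ī = (70150 + 99650)/2 = 84900.
η = (ΔQ/Q̄) ÷ (ΔI/Ī) = (195/601.5) ÷ (29500/84900) = 0.933.

0.933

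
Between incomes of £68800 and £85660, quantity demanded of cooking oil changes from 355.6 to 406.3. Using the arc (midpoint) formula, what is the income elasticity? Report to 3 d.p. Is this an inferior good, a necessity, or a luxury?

ΔQ = 406.3 − 355.6 = 50.7; midpoint Q̄ = (355.6 + 406.3)/2 = 380.95.
ΔI = 85660 − 68800 = 16860; midpoint Ī = (68800 + 85660)/2 = 77230.
η = (ΔQ/Q̄) ÷ (ΔI/Ī) = (50.7/380.95) ÷ (16860/77230) = 0.610.
0 < η < 1 ⇒ necessity.

0.610 (necessity)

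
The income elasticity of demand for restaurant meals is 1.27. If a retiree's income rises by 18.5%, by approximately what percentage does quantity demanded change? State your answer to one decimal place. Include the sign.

23.5%

%ΔQ ≈ η × %ΔI = 1.27 × 18.5% = 23.5%.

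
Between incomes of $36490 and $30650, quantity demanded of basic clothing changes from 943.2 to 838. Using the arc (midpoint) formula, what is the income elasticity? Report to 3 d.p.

ΔQ = 838 − 943.2 = -105.2; midpoint Q̄ = (943.2 + 838)/2 = 890.6.
ΔI = 30650 − 36490 = -5840; midpoint Ī = (36490 + 30650)/2 = 33570.
η = (ΔQ/Q̄) ÷ (ΔI/Ī) = (-105.2/890.6) ÷ (-5840/33570) = 0.679.

0.679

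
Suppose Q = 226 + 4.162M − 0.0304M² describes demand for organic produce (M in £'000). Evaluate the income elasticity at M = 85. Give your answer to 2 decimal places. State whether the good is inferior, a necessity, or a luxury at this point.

At M = 85: Q = 360.1300.
dQ/dM = 4.162 − 0.0608M = -1.00600.
η = (dQ/dM)·(M/Q) = -1.00600 × (85/360.1300) = -0.24.
η < 0 ⇒ inferior good.

-0.24 (inferior good)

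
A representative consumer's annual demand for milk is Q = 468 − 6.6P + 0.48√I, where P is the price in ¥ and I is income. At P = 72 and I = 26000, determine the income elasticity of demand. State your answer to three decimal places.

At P = 72, I = 26000: Q = 70.198.
Holding P constant, ∂Q/∂I = 0.48/(2√I) = 0.00148842.
η_I = (∂Q/∂I)·(I/Q) = 0.00148842 × (26000/70.198) = 0.551.

0.551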